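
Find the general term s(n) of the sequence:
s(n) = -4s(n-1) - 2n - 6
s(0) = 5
First-order linear with linear forcing.
Homogeneous solution: s_h(n) = A·(-4)^n.
Try particular s_p(n) = pn + q. Substituting:
  pn + q = -4(p(n-1) + q) - 2n - 6.
Matching the n-coefficient: p = -4p - 2 ⇒ p = - \frac{2}{5}.
Matching constants: q = 4p - 4q - 6 ⇒ q = - \frac{38}{25}.
General: s(n) = A·(-4)^n - \frac{2 n}{5} - \frac{38}{25}.
Apply s(0) = 5: A - \frac{38}{25} = 5 ⇒ A = \frac{163}{25}.
So s(n) = \frac{163 \left(-4\right)^{n}}{25} - \frac{2 n}{5} - \frac{38}{25}.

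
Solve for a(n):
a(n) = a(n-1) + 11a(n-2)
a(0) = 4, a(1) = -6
Characteristic equation: x² - x - 11 = 0.
Discriminant Δ = (1)² + 4·(11) = 45.
Roots r₁,₂ = (1 ± √45)/2, so r₁ = \frac{1}{2} + \frac{3 \sqrt{5}}{2}, r₂ = \frac{1}{2} - \frac{3 \sqrt{5}}{2}.
General solution: a(n) = A·r₁^n + B·r₂^n.
From the initial conditions, A + B = 4 and r₁A + r₂B = -6.
Since r₁ - r₂ = √45: A = (-6 - (4)r₂)/√45 = 2 - \frac{8 \sqrt{5}}{15}, and B = 4 - A = \frac{8 \sqrt{5}}{15} + 2.
So a(n) = \left(2 - \frac{8 \sqrt{5}}{15}\right)\left(\frac{1}{2} + \frac{3 \sqrt{5}}{2}\right)^n + \left(\frac{8 \sqrt{5}}{15} + 2\right)\left(\frac{1}{2} - \frac{3 \sqrt{5}}{2}\right)^n.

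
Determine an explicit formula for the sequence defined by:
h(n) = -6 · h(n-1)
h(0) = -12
Pure geometric recurrence with ratio -6.
By induction h(n) = h(0) · (-6)^n = - 12 \left(-6\right)^{n}.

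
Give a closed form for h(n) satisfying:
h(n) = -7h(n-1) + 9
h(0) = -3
First-order linear non-homogeneous.
Homogeneous solution: h_h(n) = A·(-7)^n.
Try constant particular solution h_p = K: K = -7K + 9 ⇒ K = \frac{9}{8}.
General: h(n) = A·(-7)^n + \frac{9}{8}.
Apply h(0) = -3: A + \frac{9}{8} = -3 ⇒ A = - \frac{33}{8}.
So h(n) = \frac{9}{8} - \frac{33 \left(-7\right)^{n}}{8}.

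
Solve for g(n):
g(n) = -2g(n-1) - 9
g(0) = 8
First-order linear non-homogeneous.
Homogeneous solution: g_h(n) = A·(-2)^n.
Try constant particular solution g_p = K: K = -2K - 9 ⇒ K = -3.
General: g(n) = A·(-2)^n - 3.
Apply g(0) = 8: A - 3 = 8 ⇒ A = 11.
So g(n) = 11 \left(-2\right)^{n} - 3.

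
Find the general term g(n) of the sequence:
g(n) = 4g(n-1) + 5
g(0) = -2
First-order linear non-homogeneous.
Homogeneous solution: g_h(n) = A·(4)^n.
Try constant particular solution g_p = K: K = 4K + 5 ⇒ K = - \frac{5}{3}.
General: g(n) = A·(4)^n - \frac{5}{3}.
Apply g(0) = -2: A - \frac{5}{3} = -2 ⇒ A = - \frac{1}{3}.
So g(n) = - \frac{4^{n}}{3} - \frac{5}{3}.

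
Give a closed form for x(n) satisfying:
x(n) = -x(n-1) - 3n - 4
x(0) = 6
First-order linear with linear forcing.
Homogeneous solution: x_h(n) = A·(-1)^n.
Try particular x_p(n) = pn + q. Substituting:
  pn + q = -(p(n-1) + q) - 3n - 4.
Matching the n-coefficient: p = -p - 3 ⇒ p = - \frac{3}{2}.
Matching constants: q = p - q - 4 ⇒ q = - \frac{11}{4}.
General: x(n) = A·(-1)^n - \frac{3 n}{2} - \frac{11}{4}.
Apply x(0) = 6: A - \frac{11}{4} = 6 ⇒ A = \frac{35}{4}.
So x(n) = \frac{35 \left(-1\right)^{n}}{4} - \frac{3 n}{2} - \frac{11}{4}.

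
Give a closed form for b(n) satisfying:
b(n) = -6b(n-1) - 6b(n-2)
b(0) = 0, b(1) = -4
Characteristic equation: x² + 6x + 6 = 0.
Discriminant Δ = (-6)² + 4·(-6) = 12.
Roots r₁,₂ = (-6 ± √12)/2, so r₁ = -3 + \sqrt{3}, r₂ = -3 - \sqrt{3}.
General solution: b(n) = A·r₁^n + B·r₂^n.
From the initial conditions, A + B = 0 and r₁A + r₂B = -4.
Since r₁ - r₂ = √12: A = (-4 - (0)r₂)/√12 = - \frac{2 \sqrt{3}}{3}, and B = 0 - A = \frac{2 \sqrt{3}}{3}.
So b(n) = \left(- \frac{2 \sqrt{3}}{3}\right)\left(-3 + \sqrt{3}\right)^n + \left(\frac{2 \sqrt{3}}{3}\right)\left(-3 - \sqrt{3}\right)^n.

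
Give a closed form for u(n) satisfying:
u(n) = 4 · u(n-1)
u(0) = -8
Pure geometric recurrence with ratio 4.
By induction u(n) = u(0) · (4)^n = - 8 \cdot 4^{n}.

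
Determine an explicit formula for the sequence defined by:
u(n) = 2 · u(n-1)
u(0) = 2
Pure geometric recurrence with ratio 2.
By induction u(n) = u(0) · (2)^n = 2 \cdot 2^{n}.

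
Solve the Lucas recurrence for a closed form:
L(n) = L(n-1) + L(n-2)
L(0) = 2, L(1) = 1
This is the Lucas sequence.
Characteristic equation: x² - x - 1 = 0; roots r₁ = \frac{1}{2} + \frac{\sqrt{5}}{2}, r₂ = \frac{1}{2} - \frac{\sqrt{5}}{2}.
General: L(n) = A·r₁^n + B·r₂^n. Solving with L(0)=2, L(1)=1 gives A = 1, B = 1.
So L(n) = 2^{- n} \left(\left(1 - \sqrt{5}\right)^{n} + \left(1 + \sqrt{5}\right)^{n}\right).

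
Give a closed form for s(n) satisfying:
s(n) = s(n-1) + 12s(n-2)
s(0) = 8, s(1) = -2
Characteristic equation: x² - x - 12 = 0, which factors as (x - (4))(x - (-3)) = 0.
Roots r₁ = 4, r₂ = -3 (distinct).
General solution: s(n) = A·(4)^n + B·(-3)^n.
From s(0) = 8: A + B = 8.
From s(1) = -2: 4A - 3B = -2.
Solving: A = \frac{22}{7}, B = \frac{34}{7}.
So s(n) = \frac{34 \left(-3\right)^{n}}{7} + \frac{22 \cdot 4^{n}}{7}.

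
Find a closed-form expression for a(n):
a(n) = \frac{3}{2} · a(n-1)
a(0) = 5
Pure geometric recurrence with ratio \frac{3}{2}.
By induction a(n) = a(0) · (\frac{3}{2})^n = 5 \left(\frac{3}{2}\right)^{n}.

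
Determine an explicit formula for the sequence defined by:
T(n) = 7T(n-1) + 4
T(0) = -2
First-order linear non-homogeneous.
Homogeneous solution: T_h(n) = A·(7)^n.
Try constant particular solution T_p = K: K = 7K + 4 ⇒ K = - \frac{2}{3}.
General: T(n) = A·(7)^n - \frac{2}{3}.
Apply T(0) = -2: A - \frac{2}{3} = -2 ⇒ A = - \frac{4}{3}.
So T(n) = - \frac{4 \cdot 7^{n}}{3} - \frac{2}{3}.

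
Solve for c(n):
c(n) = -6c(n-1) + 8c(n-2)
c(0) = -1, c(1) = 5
Characteristic equation: x² + 6x - 8 = 0.
Discriminant Δ = (-6)² + 4·(8) = 68.
Roots r₁,₂ = (-6 ± √68)/2, so r₁ = -3 + \sqrt{17}, r₂ = - \sqrt{17} - 3.
General solution: c(n) = A·r₁^n + B·r₂^n.
From the initial conditions, A + B = -1 and r₁A + r₂B = 5.
Since r₁ - r₂ = √68: A = (5 - (-1)r₂)/√68 = - \frac{1}{2} + \frac{\sqrt{17}}{17}, and B = -1 - A = - \frac{1}{2} - \frac{\sqrt{17}}{17}.
So c(n) = \left(- \frac{1}{2} + \frac{\sqrt{17}}{17}\right)\left(-3 + \sqrt{17}\right)^n + \left(- \frac{1}{2} - \frac{\sqrt{17}}{17}\right)\left(- \sqrt{17} - 3\right)^n.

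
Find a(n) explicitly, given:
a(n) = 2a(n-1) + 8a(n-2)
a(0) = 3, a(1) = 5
Characteristic equation: x² - 2x - 8 = 0, which factors as (x - (-2))(x - (4)) = 0.
Roots r₁ = -2, r₂ = 4 (distinct).
General solution: a(n) = A·(-2)^n + B·(4)^n.
From a(0) = 3: A + B = 3.
From a(1) = 5: -2A + 4B = 5.
Solving: A = \frac{7}{6}, B = \frac{11}{6}.
So a(n) = \frac{7 \left(-2\right)^{n}}{6} + \frac{11 \cdot 4^{n}}{6}.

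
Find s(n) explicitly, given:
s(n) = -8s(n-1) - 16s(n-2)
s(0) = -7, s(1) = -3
Characteristic equation: x² + 8x + 16 = 0, which is (x - (-4))².
Repeated root r = -4.
General solution: s(n) = (A + Bn)·(-4)^n.
From s(0) = -7: A = -7.
From s(1) = -3: (A + B)·(-4) = -3 ⇒ B = \frac{31}{4}.
So s(n) = \left(\frac{31 n}{4} - 7\right) \cdot (-4)^n.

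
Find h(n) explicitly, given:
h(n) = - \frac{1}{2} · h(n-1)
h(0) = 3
Pure geometric recurrence with ratio - \frac{1}{2}.
By induction h(n) = h(0) · (- \frac{1}{2})^n = 3 \left(- \frac{1}{2}\right)^{n}.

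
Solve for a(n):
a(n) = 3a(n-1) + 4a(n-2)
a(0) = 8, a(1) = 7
Characteristic equation: x² - 3x - 4 = 0, which factors as (x - (-1))(x - (4)) = 0.
Roots r₁ = -1, r₂ = 4 (distinct).
General solution: a(n) = A·(-1)^n + B·(4)^n.
From a(0) = 8: A + B = 8.
From a(1) = 7: -A + 4B = 7.
Solving: A = 5, B = 3.
So a(n) = 5 \left(-1\right)^{n} + 3 \cdot 4^{n}.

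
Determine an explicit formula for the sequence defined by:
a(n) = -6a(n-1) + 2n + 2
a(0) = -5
First-order linear with linear forcing.
Homogeneous solution: a_h(n) = A·(-6)^n.
Try particular a_p(n) = pn + q. Substituting:
  pn + q = -6(p(n-1) + q) + 2n + 2.
Matching the n-coefficient: p = -6p + 2 ⇒ p = \frac{2}{7}.
Matching constants: q = 6p - 6q + 2 ⇒ q = \frac{26}{49}.
General: a(n) = A·(-6)^n + \frac{2 n}{7} + \frac{26}{49}.
Apply a(0) = -5: A + \frac{26}{49} = -5 ⇒ A = - \frac{271}{49}.
So a(n) = - \frac{271 \left(-6\right)^{n}}{49} + \frac{2 n}{7} + \frac{26}{49}.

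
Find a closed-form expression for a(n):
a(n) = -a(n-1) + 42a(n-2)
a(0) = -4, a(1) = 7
Characteristic equation: x² + x - 42 = 0, which factors as (x - (6))(x - (-7)) = 0.
Roots r₁ = 6, r₂ = -7 (distinct).
General solution: a(n) = A·(6)^n + B·(-7)^n.
From a(0) = -4: A + B = -4.
From a(1) = 7: 6A - 7B = 7.
Solving: A = - \frac{21}{13}, B = - \frac{31}{13}.
So a(n) = - \frac{31 \left(-7\right)^{n}}{13} - \frac{21 \cdot 6^{n}}{13}.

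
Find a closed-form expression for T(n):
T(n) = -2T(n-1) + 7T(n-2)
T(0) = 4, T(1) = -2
Characteristic equation: x² + 2x - 7 = 0.
Discriminant Δ = (-2)² + 4·(7) = 32.
Roots r₁,₂ = (-2 ± √32)/2, so r₁ = -1 + 2 \sqrt{2}, r₂ = - 2 \sqrt{2} - 1.
General solution: T(n) = A·r₁^n + B·r₂^n.
From the initial conditions, A + B = 4 and r₁A + r₂B = -2.
Since r₁ - r₂ = √32: A = (-2 - (4)r₂)/√32 = \frac{\sqrt{2}}{4} + 2, and B = 4 - A = 2 - \frac{\sqrt{2}}{4}.
So T(n) = \left(\frac{\sqrt{2}}{4} + 2\right)\left(-1 + 2 \sqrt{2}\right)^n + \left(2 - \frac{\sqrt{2}}{4}\right)\left(- 2 \sqrt{2} - 1\right)^n.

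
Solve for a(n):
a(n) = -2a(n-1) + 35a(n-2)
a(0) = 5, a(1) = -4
Characteristic equation: x² + 2x - 35 = 0, which factors as (x - (-7))(x - (5)) = 0.
Roots r₁ = -7, r₂ = 5 (distinct).
General solution: a(n) = A·(-7)^n + B·(5)^n.
From a(0) = 5: A + B = 5.
From a(1) = -4: -7A + 5B = -4.
Solving: A = \frac{29}{12}, B = \frac{31}{12}.
So a(n) = \frac{29 \left(-7\right)^{n}}{12} + \frac{31 \cdot 5^{n}}{12}.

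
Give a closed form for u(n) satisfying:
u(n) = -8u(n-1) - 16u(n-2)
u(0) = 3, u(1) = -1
Characteristic equation: x² + 8x + 16 = 0, which is (x - (-4))².
Repeated root r = -4.
General solution: u(n) = (A + Bn)·(-4)^n.
From u(0) = 3: A = 3.
From u(1) = -1: (A + B)·(-4) = -1 ⇒ B = - \frac{11}{4}.
So u(n) = \left(3 - \frac{11 n}{4}\right) \cdot (-4)^n.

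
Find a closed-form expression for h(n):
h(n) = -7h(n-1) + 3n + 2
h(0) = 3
First-order linear with linear forcing.
Homogeneous solution: h_h(n) = A·(-7)^n.
Try particular h_p(n) = pn + q. Substituting:
  pn + q = -7(p(n-1) + q) + 3n + 2.
Matching the n-coefficient: p = -7p + 3 ⇒ p = \frac{3}{8}.
Matching constants: q = 7p - 7q + 2 ⇒ q = \frac{37}{64}.
General: h(n) = A·(-7)^n + \frac{3 n}{8} + \frac{37}{64}.
Apply h(0) = 3: A + \frac{37}{64} = 3 ⇒ A = \frac{155}{64}.
So h(n) = \frac{155 \left(-7\right)^{n}}{64} + \frac{3 n}{8} + \frac{37}{64}.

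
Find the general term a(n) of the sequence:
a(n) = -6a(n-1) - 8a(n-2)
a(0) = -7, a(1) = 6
Characteristic equation: x² + 6x + 8 = 0, which factors as (x - (-2))(x - (-4)) = 0.
Roots r₁ = -2, r₂ = -4 (distinct).
General solution: a(n) = A·(-2)^n + B·(-4)^n.
From a(0) = -7: A + B = -7.
From a(1) = 6: -2A - 4B = 6.
Solving: A = -11, B = 4.
So a(n) = - 11 \left(-2\right)^{n} + 4 \left(-4\right)^{n}.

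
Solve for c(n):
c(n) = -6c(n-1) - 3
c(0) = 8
First-order linear non-homogeneous.
Homogeneous solution: c_h(n) = A·(-6)^n.
Try constant particular solution c_p = K: K = -6K - 3 ⇒ K = - \frac{3}{7}.
General: c(n) = A·(-6)^n - \frac{3}{7}.
Apply c(0) = 8: A - \frac{3}{7} = 8 ⇒ A = \frac{59}{7}.
So c(n) = \frac{59 \left(-6\right)^{n}}{7} - \frac{3}{7}.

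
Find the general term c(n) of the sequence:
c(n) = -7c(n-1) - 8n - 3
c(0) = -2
First-order linear with linear forcing.
Homogeneous solution: c_h(n) = A·(-7)^n.
Try particular c_p(n) = pn + q. Substituting:
  pn + q = -7(p(n-1) + q) - 8n - 3.
Matching the n-coefficient: p = -7p - 8 ⇒ p = -1.
Matching constants: q = 7p - 7q - 3 ⇒ q = - \frac{5}{4}.
General: c(n) = A·(-7)^n - n - \frac{5}{4}.
Apply c(0) = -2: A - \frac{5}{4} = -2 ⇒ A = - \frac{3}{4}.
So c(n) = - \frac{3 \left(-7\right)^{n}}{4} - n - \frac{5}{4}.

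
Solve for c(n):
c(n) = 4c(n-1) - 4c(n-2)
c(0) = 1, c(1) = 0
Characteristic equation: x² - 4x + 4 = 0, which is (x - (2))².
Repeated root r = 2.
General solution: c(n) = (A + Bn)·(2)^n.
From c(0) = 1: A = 1.
From c(1) = 0: (A + B)·(2) = 0 ⇒ B = -1.
So c(n) = \left(1 - n\right) \cdot (2)^n.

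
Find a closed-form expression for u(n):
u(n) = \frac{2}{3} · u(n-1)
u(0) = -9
Pure geometric recurrence with ratio \frac{2}{3}.
By induction u(n) = u(0) · (\frac{2}{3})^n = - 9 \left(\frac{2}{3}\right)^{n}.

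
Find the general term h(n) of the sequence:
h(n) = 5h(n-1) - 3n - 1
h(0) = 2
First-order linear with linear forcing.
Homogeneous solution: h_h(n) = A·(5)^n.
Try particular h_p(n) = pn + q. Substituting:
  pn + q = 5(p(n-1) + q) - 3n - 1.
Matching the n-coefficient: p = 5p - 3 ⇒ p = \frac{3}{4}.
Matching constants: q = -5p + 5q - 1 ⇒ q = \frac{19}{16}.
General: h(n) = A·(5)^n + \frac{3 n}{4} + \frac{19}{16}.
Apply h(0) = 2: A + \frac{19}{16} = 2 ⇒ A = \frac{13}{16}.
So h(n) = \frac{13 \cdot 5^{n}}{16} + \frac{3 n}{4} + \frac{19}{16}.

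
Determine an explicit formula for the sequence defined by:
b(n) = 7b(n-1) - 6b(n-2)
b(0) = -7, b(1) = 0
Characteristic equation: x² - 7x + 6 = 0, which factors as (x - (1))(x - (6)) = 0.
Roots r₁ = 1, r₂ = 6 (distinct).
General solution: b(n) = A·(1)^n + B·(6)^n.
From b(0) = -7: A + B = -7.
From b(1) = 0: A + 6B = 0.
Solving: A = - \frac{42}{5}, B = \frac{7}{5}.
So b(n) = \frac{7 \cdot 6^{n}}{5} - \frac{42}{5}.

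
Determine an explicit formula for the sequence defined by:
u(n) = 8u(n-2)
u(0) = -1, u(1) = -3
Characteristic equation: x² - 8 = 0.
Discriminant Δ = (0)² + 4·(8) = 32.
Roots r₁,₂ = (0 ± √32)/2, so r₁ = 2 \sqrt{2}, r₂ = - 2 \sqrt{2}.
General solution: u(n) = A·r₁^n + B·r₂^n.
From the initial conditions, A + B = -1 and r₁A + r₂B = -3.
Since r₁ - r₂ = √32: A = (-3 - (-1)r₂)/√32 = - \frac{3 \sqrt{2}}{8} - \frac{1}{2}, and B = -1 - A = - \frac{1}{2} + \frac{3 \sqrt{2}}{8}.
So u(n) = \left(- \frac{3 \sqrt{2}}{8} - \frac{1}{2}\right)\left(2 \sqrt{2}\right)^n + \left(- \frac{1}{2} + \frac{3 \sqrt{2}}{8}\right)\left(- 2 \sqrt{2}\right)^n.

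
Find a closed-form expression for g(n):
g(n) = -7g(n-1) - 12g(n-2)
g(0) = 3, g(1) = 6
Characteristic equation: x² + 7x + 12 = 0, which factors as (x - (-4))(x - (-3)) = 0.
Roots r₁ = -4, r₂ = -3 (distinct).
General solution: g(n) = A·(-4)^n + B·(-3)^n.
From g(0) = 3: A + B = 3.
From g(1) = 6: -4A - 3B = 6.
Solving: A = -15, B = 18.
So g(n) = 18 \left(-3\right)^{n} - 15 \left(-4\right)^{n}.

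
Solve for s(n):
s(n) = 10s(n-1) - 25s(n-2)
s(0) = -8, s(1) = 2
Characteristic equation: x² - 10x + 25 = 0, which is (x - (5))².
Repeated root r = 5.
General solution: s(n) = (A + Bn)·(5)^n.
From s(0) = -8: A = -8.
From s(1) = 2: (A + B)·(5) = 2 ⇒ B = \frac{42}{5}.
So s(n) = \left(\frac{42 n}{5} - 8\right) \cdot (5)^n.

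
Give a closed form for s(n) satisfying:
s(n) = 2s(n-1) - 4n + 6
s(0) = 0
First-order linear with linear forcing.
Homogeneous solution: s_h(n) = A·(2)^n.
Try particular s_p(n) = pn + q. Substituting:
  pn + q = 2(p(n-1) + q) - 4n + 6.
Matching the n-coefficient: p = 2p - 4 ⇒ p = 4.
Matching constants: q = -2p + 2q + 6 ⇒ q = 2.
General: s(n) = A·(2)^n + 4 n + 2.
Apply s(0) = 0: A + 2 = 0 ⇒ A = -2.
So s(n) = - 2 \cdot 2^{n} + 4 n + 2.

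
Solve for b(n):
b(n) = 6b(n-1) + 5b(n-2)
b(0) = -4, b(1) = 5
Characteristic equation: x² - 6x - 5 = 0.
Discriminant Δ = (6)² + 4·(5) = 56.
Roots r₁,₂ = (6 ± √56)/2, so r₁ = 3 + \sqrt{14}, r₂ = 3 - \sqrt{14}.
General solution: b(n) = A·r₁^n + B·r₂^n.
From the initial conditions, A + B = -4 and r₁A + r₂B = 5.
Since r₁ - r₂ = √56: A = (5 - (-4)r₂)/√56 = -2 + \frac{17 \sqrt{14}}{28}, and B = -4 - A = - \frac{17 \sqrt{14}}{28} - 2.
So b(n) = \left(-2 + \frac{17 \sqrt{14}}{28}\right)\left(3 + \sqrt{14}\right)^n + \left(- \frac{17 \sqrt{14}}{28} - 2\right)\left(3 - \sqrt{14}\right)^n.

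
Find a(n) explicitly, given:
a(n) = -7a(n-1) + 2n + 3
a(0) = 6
First-order linear with linear forcing.
Homogeneous solution: a_h(n) = A·(-7)^n.
Try particular a_p(n) = pn + q. Substituting:
  pn + q = -7(p(n-1) + q) + 2n + 3.
Matching the n-coefficient: p = -7p + 2 ⇒ p = \frac{1}{4}.
Matching constants: q = 7p - 7q + 3 ⇒ q = \frac{19}{32}.
General: a(n) = A·(-7)^n + \frac{n}{4} + \frac{19}{32}.
Apply a(0) = 6: A + \frac{19}{32} = 6 ⇒ A = \frac{173}{32}.
So a(n) = \frac{173 \left(-7\right)^{n}}{32} + \frac{n}{4} + \frac{19}{32}.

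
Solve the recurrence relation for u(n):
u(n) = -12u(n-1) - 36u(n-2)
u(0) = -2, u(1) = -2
Characteristic equation: x² + 12x + 36 = 0, which is (x - (-6))².
Repeated root r = -6.
General solution: u(n) = (A + Bn)·(-6)^n.
From u(0) = -2: A = -2.
From u(1) = -2: (A + B)·(-6) = -2 ⇒ B = \frac{7}{3}.
So u(n) = \left(\frac{7 n}{3} - 2\right) \cdot (-6)^n.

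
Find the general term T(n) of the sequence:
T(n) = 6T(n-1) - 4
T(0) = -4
First-order linear non-homogeneous.
Homogeneous solution: T_h(n) = A·(6)^n.
Try constant particular solution T_p = K: K = 6K - 4 ⇒ K = \frac{4}{5}.
General: T(n) = A·(6)^n + \frac{4}{5}.
Apply T(0) = -4: A + \frac{4}{5} = -4 ⇒ A = - \frac{24}{5}.
So T(n) = \frac{4}{5} - \frac{24 \cdot 6^{n}}{5}.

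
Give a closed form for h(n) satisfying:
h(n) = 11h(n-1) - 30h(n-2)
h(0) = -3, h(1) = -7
Characteristic equation: x² - 11x + 30 = 0, which factors as (x - (5))(x - (6)) = 0.
Roots r₁ = 5, r₂ = 6 (distinct).
General solution: h(n) = A·(5)^n + B·(6)^n.
From h(0) = -3: A + B = -3.
From h(1) = -7: 5A + 6B = -7.
Solving: A = -11, B = 8.
So h(n) = - 11 \cdot 5^{n} + 8 \cdot 6^{n}.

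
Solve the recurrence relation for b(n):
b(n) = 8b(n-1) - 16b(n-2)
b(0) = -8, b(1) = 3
Characteristic equation: x² - 8x + 16 = 0, which is (x - (4))².
Repeated root r = 4.
General solution: b(n) = (A + Bn)·(4)^n.
From b(0) = -8: A = -8.
From b(1) = 3: (A + B)·(4) = 3 ⇒ B = \frac{35}{4}.
So b(n) = \left(\frac{35 n}{4} - 8\right) \cdot (4)^n.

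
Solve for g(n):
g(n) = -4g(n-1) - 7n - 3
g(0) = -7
First-order linear with linear forcing.
Homogeneous solution: g_h(n) = A·(-4)^n.
Try particular g_p(n) = pn + q. Substituting:
  pn + q = -4(p(n-1) + q) - 7n - 3.
Matching the n-coefficient: p = -4p - 7 ⇒ p = - \frac{7}{5}.
Matching constants: q = 4p - 4q - 3 ⇒ q = - \frac{43}{25}.
General: g(n) = A·(-4)^n - \frac{7 n}{5} - \frac{43}{25}.
Apply g(0) = -7: A - \frac{43}{25} = -7 ⇒ A = - \frac{132}{25}.
So g(n) = - \frac{132 \left(-4\right)^{n}}{25} - \frac{7 n}{5} - \frac{43}{25}.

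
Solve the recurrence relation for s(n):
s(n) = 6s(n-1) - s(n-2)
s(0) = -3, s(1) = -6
Characteristic equation: x² - 6x + 1 = 0.
Discriminant Δ = (6)² + 4·(-1) = 32.
Roots r₁,₂ = (6 ± √32)/2, so r₁ = 2 \sqrt{2} + 3, r₂ = 3 - 2 \sqrt{2}.
General solution: s(n) = A·r₁^n + B·r₂^n.
From the initial conditions, A + B = -3 and r₁A + r₂B = -6.
Since r₁ - r₂ = √32: A = (-6 - (-3)r₂)/√32 = - \frac{3}{2} + \frac{3 \sqrt{2}}{8}, and B = -3 - A = - \frac{3}{2} - \frac{3 \sqrt{2}}{8}.
So s(n) = \left(- \frac{3}{2} + \frac{3 \sqrt{2}}{8}\right)\left(2 \sqrt{2} + 3\right)^n + \left(- \frac{3}{2} - \frac{3 \sqrt{2}}{8}\right)\left(3 - 2 \sqrt{2}\right)^n.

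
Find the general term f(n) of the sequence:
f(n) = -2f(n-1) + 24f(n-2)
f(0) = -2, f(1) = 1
Characteristic equation: x² + 2x - 24 = 0, which factors as (x - (4))(x - (-6)) = 0.
Roots r₁ = 4, r₂ = -6 (distinct).
General solution: f(n) = A·(4)^n + B·(-6)^n.
From f(0) = -2: A + B = -2.
From f(1) = 1: 4A - 6B = 1.
Solving: A = - \frac{11}{10}, B = - \frac{9}{10}.
So f(n) = - \frac{9 \left(-6\right)^{n}}{10} - \frac{11 \cdot 4^{n}}{10}.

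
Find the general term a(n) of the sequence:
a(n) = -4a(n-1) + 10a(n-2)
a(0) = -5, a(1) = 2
Characteristic equation: x² + 4x - 10 = 0.
Discriminant Δ = (-4)² + 4·(10) = 56.
Roots r₁,₂ = (-4 ± √56)/2, so r₁ = -2 + \sqrt{14}, r₂ = - \sqrt{14} - 2.
General solution: a(n) = A·r₁^n + B·r₂^n.
From the initial conditions, A + B = -5 and r₁A + r₂B = 2.
Since r₁ - r₂ = √56: A = (2 - (-5)r₂)/√56 = - \frac{5}{2} - \frac{2 \sqrt{14}}{7}, and B = -5 - A = - \frac{5}{2} + \frac{2 \sqrt{14}}{7}.
So a(n) = \left(- \frac{5}{2} - \frac{2 \sqrt{14}}{7}\right)\left(-2 + \sqrt{14}\right)^n + \left(- \frac{5}{2} + \frac{2 \sqrt{14}}{7}\right)\left(- \sqrt{14} - 2\right)^n.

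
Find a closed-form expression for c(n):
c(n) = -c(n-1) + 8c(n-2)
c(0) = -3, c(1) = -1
Characteristic equation: x² + x - 8 = 0.
Discriminant Δ = (-1)² + 4·(8) = 33.
Roots r₁,₂ = (-1 ± √33)/2, so r₁ = - \frac{1}{2} + \frac{\sqrt{33}}{2}, r₂ = - \frac{\sqrt{33}}{2} - \frac{1}{2}.
General solution: c(n) = A·r₁^n + B·r₂^n.
From the initial conditions, A + B = -3 and r₁A + r₂B = -1.
Since r₁ - r₂ = √33: A = (-1 - (-3)r₂)/√33 = - \frac{3}{2} - \frac{5 \sqrt{33}}{66}, and B = -3 - A = - \frac{3}{2} + \frac{5 \sqrt{33}}{66}.
So c(n) = \left(- \frac{3}{2} - \frac{5 \sqrt{33}}{66}\right)\left(- \frac{1}{2} + \frac{\sqrt{33}}{2}\right)^n + \left(- \frac{3}{2} + \frac{5 \sqrt{33}}{66}\right)\left(- \frac{\sqrt{33}}{2} - \frac{1}{2}\right)^n.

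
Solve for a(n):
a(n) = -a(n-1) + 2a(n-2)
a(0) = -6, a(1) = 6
Characteristic equation: x² + x - 2 = 0, which factors as (x - (-2))(x - (1)) = 0.
Roots r₁ = -2, r₂ = 1 (distinct).
General solution: a(n) = A·(-2)^n + B·(1)^n.
From a(0) = -6: A + B = -6.
From a(1) = 6: -2A + B = 6.
Solving: A = -4, B = -2.
So a(n) = - 4 \left(-2\right)^{n} - 2.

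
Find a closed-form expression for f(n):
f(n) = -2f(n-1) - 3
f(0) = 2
First-order linear non-homogeneous.
Homogeneous solution: f_h(n) = A·(-2)^n.
Try constant particular solution f_p = K: K = -2K - 3 ⇒ K = -1.
General: f(n) = A·(-2)^n - 1.
Apply f(0) = 2: A - 1 = 2 ⇒ A = 3.
So f(n) = 3 \left(-2\right)^{n} - 1.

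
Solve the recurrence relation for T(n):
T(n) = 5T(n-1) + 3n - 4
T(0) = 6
First-order linear with linear forcing.
Homogeneous solution: T_h(n) = A·(5)^n.
Try particular T_p(n) = pn + q. Substituting:
  pn + q = 5(p(n-1) + q) + 3n - 4.
Matching the n-coefficient: p = 5p + 3 ⇒ p = - \frac{3}{4}.
Matching constants: q = -5p + 5q - 4 ⇒ q = \frac{1}{16}.
General: T(n) = A·(5)^n - \frac{3 n}{4} + \frac{1}{16}.
Apply T(0) = 6: A + \frac{1}{16} = 6 ⇒ A = \frac{95}{16}.
So T(n) = \frac{95 \cdot 5^{n}}{16} - \frac{3 n}{4} + \frac{1}{16}.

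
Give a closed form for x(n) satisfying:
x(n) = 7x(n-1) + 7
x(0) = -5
First-order linear non-homogeneous.
Homogeneous solution: x_h(n) = A·(7)^n.
Try constant particular solution x_p = K: K = 7K + 7 ⇒ K = - \frac{7}{6}.
General: x(n) = A·(7)^n - \frac{7}{6}.
Apply x(0) = -5: A - \frac{7}{6} = -5 ⇒ A = - \frac{23}{6}.
So x(n) = - \frac{23 \cdot 7^{n}}{6} - \frac{7}{6}.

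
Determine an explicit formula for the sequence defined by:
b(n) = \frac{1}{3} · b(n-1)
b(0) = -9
Pure geometric recurrence with ratio \frac{1}{3}.
By induction b(n) = b(0) · (\frac{1}{3})^n = - 9 \cdot 3^{- n}.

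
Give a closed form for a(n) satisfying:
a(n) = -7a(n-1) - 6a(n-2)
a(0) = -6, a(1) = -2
Characteristic equation: x² + 7x + 6 = 0, which factors as (x - (-6))(x - (-1)) = 0.
Roots r₁ = -6, r₂ = -1 (distinct).
General solution: a(n) = A·(-6)^n + B·(-1)^n.
From a(0) = -6: A + B = -6.
From a(1) = -2: -6A - B = -2.
Solving: A = \frac{8}{5}, B = - \frac{38}{5}.
So a(n) = - \frac{38 \left(-1\right)^{n}}{5} + \frac{8 \left(-6\right)^{n}}{5}.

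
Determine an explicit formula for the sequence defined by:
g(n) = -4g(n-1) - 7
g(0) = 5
First-order linear non-homogeneous.
Homogeneous solution: g_h(n) = A·(-4)^n.
Try constant particular solution g_p = K: K = -4K - 7 ⇒ K = - \frac{7}{5}.
General: g(n) = A·(-4)^n - \frac{7}{5}.
Apply g(0) = 5: A - \frac{7}{5} = 5 ⇒ A = \frac{32}{5}.
So g(n) = \frac{32 \left(-4\right)^{n}}{5} - \frac{7}{5}.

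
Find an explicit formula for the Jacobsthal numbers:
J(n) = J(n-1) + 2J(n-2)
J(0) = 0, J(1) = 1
This is the Jacobsthal sequence.
Characteristic equation: x² - x - 2 = 0; roots r₁ = 2, r₂ = -1.
General: J(n) = A·r₁^n + B·r₂^n. Solving with J(0)=0, J(1)=1 gives A = \frac{1}{3}, B = - \frac{1}{3}.
So J(n) = - \frac{\left(-1\right)^{n}}{3} + \frac{2^{n}}{3}.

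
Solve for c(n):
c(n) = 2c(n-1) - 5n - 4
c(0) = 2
First-order linear with linear forcing.
Homogeneous solution: c_h(n) = A·(2)^n.
Try particular c_p(n) = pn + q. Substituting:
  pn + q = 2(p(n-1) + q) - 5n - 4.
Matching the n-coefficient: p = 2p - 5 ⇒ p = 5.
Matching constants: q = -2p + 2q - 4 ⇒ q = 14.
General: c(n) = A·(2)^n + 5 n + 14.
Apply c(0) = 2: A + 14 = 2 ⇒ A = -12.
So c(n) = - 12 \cdot 2^{n} + 5 n + 14.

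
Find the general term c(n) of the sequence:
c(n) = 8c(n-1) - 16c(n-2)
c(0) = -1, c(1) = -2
Characteristic equation: x² - 8x + 16 = 0, which is (x - (4))².
Repeated root r = 4.
General solution: c(n) = (A + Bn)·(4)^n.
From c(0) = -1: A = -1.
From c(1) = -2: (A + B)·(4) = -2 ⇒ B = \frac{1}{2}.
So c(n) = \left(\frac{n}{2} - 1\right) \cdot (4)^n.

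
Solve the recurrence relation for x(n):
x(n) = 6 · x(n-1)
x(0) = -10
Pure geometric recurrence with ratio 6.
By induction x(n) = x(0) · (6)^n = - 10 \cdot 6^{n}.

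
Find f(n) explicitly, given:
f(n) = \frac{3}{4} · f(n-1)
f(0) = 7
Pure geometric recurrence with ratio \frac{3}{4}.
By induction f(n) = f(0) · (\frac{3}{4})^n = 7 \left(\frac{3}{4}\right)^{n}.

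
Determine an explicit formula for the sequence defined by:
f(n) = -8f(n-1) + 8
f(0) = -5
First-order linear non-homogeneous.
Homogeneous solution: f_h(n) = A·(-8)^n.
Try constant particular solution f_p = K: K = -8K + 8 ⇒ K = \frac{8}{9}.
General: f(n) = A·(-8)^n + \frac{8}{9}.
Apply f(0) = -5: A + \frac{8}{9} = -5 ⇒ A = - \frac{53}{9}.
So f(n) = \frac{8}{9} - \frac{53 \left(-8\right)^{n}}{9}.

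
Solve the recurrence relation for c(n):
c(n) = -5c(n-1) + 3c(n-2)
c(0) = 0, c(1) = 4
Characteristic equation: x² + 5x - 3 = 0.
Discriminant Δ = (-5)² + 4·(3) = 37.
Roots r₁,₂ = (-5 ± √37)/2, so r₁ = - \frac{5}{2} + \frac{\sqrt{37}}{2}, r₂ = - \frac{\sqrt{37}}{2} - \frac{5}{2}.
General solution: c(n) = A·r₁^n + B·r₂^n.
From the initial conditions, A + B = 0 and r₁A + r₂B = 4.
Since r₁ - r₂ = √37: A = (4 - (0)r₂)/√37 = \frac{4 \sqrt{37}}{37}, and B = 0 - A = - \frac{4 \sqrt{37}}{37}.
So c(n) = \left(\frac{4 \sqrt{37}}{37}\right)\left(- \frac{5}{2} + \frac{\sqrt{37}}{2}\right)^n + \left(- \frac{4 \sqrt{37}}{37}\right)\left(- \frac{\sqrt{37}}{2} - \frac{5}{2}\right)^n.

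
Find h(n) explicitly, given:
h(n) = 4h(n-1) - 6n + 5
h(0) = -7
First-order linear with linear forcing.
Homogeneous solution: h_h(n) = A·(4)^n.
Try particular h_p(n) = pn + q. Substituting:
  pn + q = 4(p(n-1) + q) - 6n + 5.
Matching the n-coefficient: p = 4p - 6 ⇒ p = 2.
Matching constants: q = -4p + 4q + 5 ⇒ q = 1.
General: h(n) = A·(4)^n + 2 n + 1.
Apply h(0) = -7: A + 1 = -7 ⇒ A = -8.
So h(n) = - 8 \cdot 4^{n} + 2 n + 1.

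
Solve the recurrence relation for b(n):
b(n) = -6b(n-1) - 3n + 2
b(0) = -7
First-order linear with linear forcing.
Homogeneous solution: b_h(n) = A·(-6)^n.
Try particular b_p(n) = pn + q. Substituting:
  pn + q = -6(p(n-1) + q) - 3n + 2.
Matching the n-coefficient: p = -6p - 3 ⇒ p = - \frac{3}{7}.
Matching constants: q = 6p - 6q + 2 ⇒ q = - \frac{4}{49}.
General: b(n) = A·(-6)^n - \frac{3 n}{7} - \frac{4}{49}.
Apply b(0) = -7: A - \frac{4}{49} = -7 ⇒ A = - \frac{339}{49}.
So b(n) = - \frac{339 \left(-6\right)^{n}}{49} - \frac{3 n}{7} - \frac{4}{49}.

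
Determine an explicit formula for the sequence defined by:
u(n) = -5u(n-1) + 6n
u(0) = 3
First-order linear with linear forcing.
Homogeneous solution: u_h(n) = A·(-5)^n.
Try particular u_p(n) = pn + q. Substituting:
  pn + q = -5(p(n-1) + q) + 6n.
Matching the n-coefficient: p = -5p + 6 ⇒ p = 1.
Matching constants: q = 5p - 5q ⇒ q = \frac{5}{6}.
General: u(n) = A·(-5)^n + n + \frac{5}{6}.
Apply u(0) = 3: A + \frac{5}{6} = 3 ⇒ A = \frac{13}{6}.
So u(n) = \frac{13 \left(-5\right)^{n}}{6} + n + \frac{5}{6}.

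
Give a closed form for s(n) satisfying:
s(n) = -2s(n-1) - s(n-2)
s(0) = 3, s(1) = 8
Characteristic equation: x² + 2x + 1 = 0, which is (x - (-1))².
Repeated root r = -1.
General solution: s(n) = (A + Bn)·(-1)^n.
From s(0) = 3: A = 3.
From s(1) = 8: (A + B)·(-1) = 8 ⇒ B = -11.
So s(n) = \left(3 - 11 n\right) \cdot (-1)^n.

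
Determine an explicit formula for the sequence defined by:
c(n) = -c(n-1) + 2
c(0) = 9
First-order linear non-homogeneous.
Homogeneous solution: c_h(n) = A·(-1)^n.
Try constant particular solution c_p = K: K = -K + 2 ⇒ K = 1.
General: c(n) = A·(-1)^n + 1.
Apply c(0) = 9: A + 1 = 9 ⇒ A = 8.
So c(n) = 8 \left(-1\right)^{n} + 1.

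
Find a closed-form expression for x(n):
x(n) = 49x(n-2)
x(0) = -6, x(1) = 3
Characteristic equation: x² - 49 = 0, which factors as (x - (-7))(x - (7)) = 0.
Roots r₁ = -7, r₂ = 7 (distinct).
General solution: x(n) = A·(-7)^n + B·(7)^n.
From x(0) = -6: A + B = -6.
From x(1) = 3: -7A + 7B = 3.
Solving: A = - \frac{45}{14}, B = - \frac{39}{14}.
So x(n) = - \frac{45 \left(-7\right)^{n}}{14} - \frac{39 \cdot 7^{n}}{14}.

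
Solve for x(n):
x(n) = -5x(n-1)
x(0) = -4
This is a homogeneous first-order recurrence with ratio -5.
By induction x(n) = x(0) · (-5)^n = - 4 \left(-5\right)^{n}.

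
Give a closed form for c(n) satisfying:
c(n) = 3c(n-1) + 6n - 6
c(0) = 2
First-order linear with linear forcing.
Homogeneous solution: c_h(n) = A·(3)^n.
Try particular c_p(n) = pn + q. Substituting:
  pn + q = 3(p(n-1) + q) + 6n - 6.
Matching the n-coefficient: p = 3p + 6 ⇒ p = -3.
Matching constants: q = -3p + 3q - 6 ⇒ q = - \frac{3}{2}.
General: c(n) = A·(3)^n - 3 n - \frac{3}{2}.
Apply c(0) = 2: A - \frac{3}{2} = 2 ⇒ A = \frac{7}{2}.
So c(n) = \frac{7 \cdot 3^{n}}{2} - 3 n - \frac{3}{2}.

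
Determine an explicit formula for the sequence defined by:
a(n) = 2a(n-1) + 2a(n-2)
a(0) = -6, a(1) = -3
Characteristic equation: x² - 2x - 2 = 0.
Discriminant Δ = (2)² + 4·(2) = 12.
Roots r₁,₂ = (2 ± √12)/2, so r₁ = 1 + \sqrt{3}, r₂ = 1 - \sqrt{3}.
General solution: a(n) = A·r₁^n + B·r₂^n.
From the initial conditions, A + B = -6 and r₁A + r₂B = -3.
Since r₁ - r₂ = √12: A = (-3 - (-6)r₂)/√12 = -3 + \frac{\sqrt{3}}{2}, and B = -6 - A = -3 - \frac{\sqrt{3}}{2}.
So a(n) = \left(-3 + \frac{\sqrt{3}}{2}\right)\left(1 + \sqrt{3}\right)^n + \left(-3 - \frac{\sqrt{3}}{2}\right)\left(1 - \sqrt{3}\right)^n.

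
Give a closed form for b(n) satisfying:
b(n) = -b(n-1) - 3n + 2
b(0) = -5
First-order linear with linear forcing.
Homogeneous solution: b_h(n) = A·(-1)^n.
Try particular b_p(n) = pn + q. Substituting:
  pn + q = -(p(n-1) + q) - 3n + 2.
Matching the n-coefficient: p = -p - 3 ⇒ p = - \frac{3}{2}.
Matching constants: q = p - q + 2 ⇒ q = \frac{1}{4}.
General: b(n) = A·(-1)^n - \frac{3 n}{2} + \frac{1}{4}.
Apply b(0) = -5: A + \frac{1}{4} = -5 ⇒ A = - \frac{21}{4}.
So b(n) = - \frac{21 \left(-1\right)^{n}}{4} - \frac{3 n}{2} + \frac{1}{4}.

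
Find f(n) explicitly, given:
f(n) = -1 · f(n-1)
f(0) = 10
Pure geometric recurrence with ratio -1.
By induction f(n) = f(0) · (-1)^n = 10 \left(-1\right)^{n}.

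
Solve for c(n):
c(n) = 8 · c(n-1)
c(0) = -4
Pure geometric recurrence with ratio 8.
By induction c(n) = c(0) · (8)^n = - 4 \cdot 8^{n}.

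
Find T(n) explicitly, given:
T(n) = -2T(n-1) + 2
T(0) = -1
First-order linear non-homogeneous.
Homogeneous solution: T_h(n) = A·(-2)^n.
Try constant particular solution T_p = K: K = -2K + 2 ⇒ K = \frac{2}{3}.
General: T(n) = A·(-2)^n + \frac{2}{3}.
Apply T(0) = -1: A + \frac{2}{3} = -1 ⇒ A = - \frac{5}{3}.
So T(n) = \frac{2}{3} - \frac{5 \left(-2\right)^{n}}{3}.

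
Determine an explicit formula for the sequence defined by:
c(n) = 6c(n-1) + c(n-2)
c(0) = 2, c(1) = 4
Characteristic equation: x² - 6x - 1 = 0.
Discriminant Δ = (6)² + 4·(1) = 40.
Roots r₁,₂ = (6 ± √40)/2, so r₁ = 3 + \sqrt{10}, r₂ = 3 - \sqrt{10}.
General solution: c(n) = A·r₁^n + B·r₂^n.
From the initial conditions, A + B = 2 and r₁A + r₂B = 4.
Since r₁ - r₂ = √40: A = (4 - (2)r₂)/√40 = 1 - \frac{\sqrt{10}}{10}, and B = 2 - A = \frac{\sqrt{10}}{10} + 1.
So c(n) = \left(1 - \frac{\sqrt{10}}{10}\right)\left(3 + \sqrt{10}\right)^n + \left(\frac{\sqrt{10}}{10} + 1\right)\left(3 - \sqrt{10}\right)^n.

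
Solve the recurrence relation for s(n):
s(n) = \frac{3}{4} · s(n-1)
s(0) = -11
Pure geometric recurrence with ratio \frac{3}{4}.
By induction s(n) = s(0) · (\frac{3}{4})^n = - 11 \left(\frac{3}{4}\right)^{n}.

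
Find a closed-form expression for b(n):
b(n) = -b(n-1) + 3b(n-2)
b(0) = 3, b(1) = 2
Characteristic equation: x² + x - 3 = 0.
Discriminant Δ = (-1)² + 4·(3) = 13.
Roots r₁,₂ = (-1 ± √13)/2, so r₁ = - \frac{1}{2} + \frac{\sqrt{13}}{2}, r₂ = - \frac{\sqrt{13}}{2} - \frac{1}{2}.
General solution: b(n) = A·r₁^n + B·r₂^n.
From the initial conditions, A + B = 3 and r₁A + r₂B = 2.
Since r₁ - r₂ = √13: A = (2 - (3)r₂)/√13 = \frac{7 \sqrt{13}}{26} + \frac{3}{2}, and B = 3 - A = \frac{3}{2} - \frac{7 \sqrt{13}}{26}.
So b(n) = \left(\frac{7 \sqrt{13}}{26} + \frac{3}{2}\right)\left(- \frac{1}{2} + \frac{\sqrt{13}}{2}\right)^n + \left(\frac{3}{2} - \frac{7 \sqrt{13}}{26}\right)\left(- \frac{\sqrt{13}}{2} - \frac{1}{2}\right)^n.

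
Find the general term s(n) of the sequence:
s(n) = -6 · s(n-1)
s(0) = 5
Pure geometric recurrence with ratio -6.
By induction s(n) = s(0) · (-6)^n = 5 \left(-6\right)^{n}.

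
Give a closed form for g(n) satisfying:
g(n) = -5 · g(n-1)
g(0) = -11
Pure geometric recurrence with ratio -5.
By induction g(n) = g(0) · (-5)^n = - 11 \left(-5\right)^{n}.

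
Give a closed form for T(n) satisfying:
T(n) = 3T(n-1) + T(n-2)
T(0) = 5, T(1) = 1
Characteristic equation: x² - 3x - 1 = 0.
Discriminant Δ = (3)² + 4·(1) = 13.
Roots r₁,₂ = (3 ± √13)/2, so r₁ = \frac{3}{2} + \frac{\sqrt{13}}{2}, r₂ = \frac{3}{2} - \frac{\sqrt{13}}{2}.
General solution: T(n) = A·r₁^n + B·r₂^n.
From the initial conditions, A + B = 5 and r₁A + r₂B = 1.
Since r₁ - r₂ = √13: A = (1 - (5)r₂)/√13 = \frac{5}{2} - \frac{\sqrt{13}}{2}, and B = 5 - A = \frac{\sqrt{13}}{2} + \frac{5}{2}.
So T(n) = \left(\frac{5}{2} - \frac{\sqrt{13}}{2}\right)\left(\frac{3}{2} + \frac{\sqrt{13}}{2}\right)^n + \left(\frac{\sqrt{13}}{2} + \frac{5}{2}\right)\left(\frac{3}{2} - \frac{\sqrt{13}}{2}\right)^n.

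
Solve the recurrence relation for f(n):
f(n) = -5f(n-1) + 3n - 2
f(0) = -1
First-order linear with linear forcing.
Homogeneous solution: f_h(n) = A·(-5)^n.
Try particular f_p(n) = pn + q. Substituting:
  pn + q = -5(p(n-1) + q) + 3n - 2.
Matching the n-coefficient: p = -5p + 3 ⇒ p = \frac{1}{2}.
Matching constants: q = 5p - 5q - 2 ⇒ q = \frac{1}{12}.
General: f(n) = A·(-5)^n + \frac{n}{2} + \frac{1}{12}.
Apply f(0) = -1: A + \frac{1}{12} = -1 ⇒ A = - \frac{13}{12}.
So f(n) = - \frac{13 \left(-5\right)^{n}}{12} + \frac{n}{2} + \frac{1}{12}.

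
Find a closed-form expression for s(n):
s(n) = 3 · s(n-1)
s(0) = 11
Pure geometric recurrence with ratio 3.
By induction s(n) = s(0) · (3)^n = 11 \cdot 3^{n}.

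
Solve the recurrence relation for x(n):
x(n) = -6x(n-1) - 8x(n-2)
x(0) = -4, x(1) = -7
Characteristic equation: x² + 6x + 8 = 0, which factors as (x - (-4))(x - (-2)) = 0.
Roots r₁ = -4, r₂ = -2 (distinct).
General solution: x(n) = A·(-4)^n + B·(-2)^n.
From x(0) = -4: A + B = -4.
From x(1) = -7: -4A - 2B = -7.
Solving: A = \frac{15}{2}, B = - \frac{23}{2}.
So x(n) = - \frac{23 \left(-2\right)^{n}}{2} + \frac{15 \left(-4\right)^{n}}{2}.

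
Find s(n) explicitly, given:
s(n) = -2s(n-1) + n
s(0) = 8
First-order linear with linear forcing.
Homogeneous solution: s_h(n) = A·(-2)^n.
Try particular s_p(n) = pn + q. Substituting:
  pn + q = -2(p(n-1) + q) + n.
Matching the n-coefficient: p = -2p + 1 ⇒ p = \frac{1}{3}.
Matching constants: q = 2p - 2q ⇒ q = \frac{2}{9}.
General: s(n) = A·(-2)^n + \frac{n}{3} + \frac{2}{9}.
Apply s(0) = 8: A + \frac{2}{9} = 8 ⇒ A = \frac{70}{9}.
So s(n) = \frac{70 \left(-2\right)^{n}}{9} + \frac{n}{3} + \frac{2}{9}.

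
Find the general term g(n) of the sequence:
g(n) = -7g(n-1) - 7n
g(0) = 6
First-order linear with linear forcing.
Homogeneous solution: g_h(n) = A·(-7)^n.
Try particular g_p(n) = pn + q. Substituting:
  pn + q = -7(p(n-1) + q) - 7n.
Matching the n-coefficient: p = -7p - 7 ⇒ p = - \frac{7}{8}.
Matching constants: q = 7p - 7q ⇒ q = - \frac{49}{64}.
General: g(n) = A·(-7)^n - \frac{7 n}{8} - \frac{49}{64}.
Apply g(0) = 6: A - \frac{49}{64} = 6 ⇒ A = \frac{433}{64}.
So g(n) = \frac{433 \left(-7\right)^{n}}{64} - \frac{7 n}{8} - \frac{49}{64}.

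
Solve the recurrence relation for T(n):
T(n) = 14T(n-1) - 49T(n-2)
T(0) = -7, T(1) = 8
Characteristic equation: x² - 14x + 49 = 0, which is (x - (7))².
Repeated root r = 7.
General solution: T(n) = (A + Bn)·(7)^n.
From T(0) = -7: A = -7.
From T(1) = 8: (A + B)·(7) = 8 ⇒ B = \frac{57}{7}.
So T(n) = \left(\frac{57 n}{7} - 7\right) \cdot (7)^n.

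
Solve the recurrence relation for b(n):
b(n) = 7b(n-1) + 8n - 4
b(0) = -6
First-order linear with linear forcing.
Homogeneous solution: b_h(n) = A·(7)^n.
Try particular b_p(n) = pn + q. Substituting:
  pn + q = 7(p(n-1) + q) + 8n - 4.
Matching the n-coefficient: p = 7p + 8 ⇒ p = - \frac{4}{3}.
Matching constants: q = -7p + 7q - 4 ⇒ q = - \frac{8}{9}.
General: b(n) = A·(7)^n - \frac{4 n}{3} - \frac{8}{9}.
Apply b(0) = -6: A - \frac{8}{9} = -6 ⇒ A = - \frac{46}{9}.
So b(n) = - \frac{46 \cdot 7^{n}}{9} - \frac{4 n}{3} - \frac{8}{9}.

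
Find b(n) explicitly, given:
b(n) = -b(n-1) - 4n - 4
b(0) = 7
First-order linear with linear forcing.
Homogeneous solution: b_h(n) = A·(-1)^n.
Try particular b_p(n) = pn + q. Substituting:
  pn + q = -(p(n-1) + q) - 4n - 4.
Matching the n-coefficient: p = -p - 4 ⇒ p = -2.
Matching constants: q = p - q - 4 ⇒ q = -3.
General: b(n) = A·(-1)^n - 2 n - 3.
Apply b(0) = 7: A - 3 = 7 ⇒ A = 10.
So b(n) = 10 \left(-1\right)^{n} - 2 n - 3.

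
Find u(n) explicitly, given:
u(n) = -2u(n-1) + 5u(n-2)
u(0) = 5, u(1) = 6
Characteristic equation: x² + 2x - 5 = 0.
Discriminant Δ = (-2)² + 4·(5) = 24.
Roots r₁,₂ = (-2 ± √24)/2, so r₁ = -1 + \sqrt{6}, r₂ = - \sqrt{6} - 1.
General solution: u(n) = A·r₁^n + B·r₂^n.
From the initial conditions, A + B = 5 and r₁A + r₂B = 6.
Since r₁ - r₂ = √24: A = (6 - (5)r₂)/√24 = \frac{11 \sqrt{6}}{12} + \frac{5}{2}, and B = 5 - A = \frac{5}{2} - \frac{11 \sqrt{6}}{12}.
So u(n) = \left(\frac{11 \sqrt{6}}{12} + \frac{5}{2}\right)\left(-1 + \sqrt{6}\right)^n + \left(\frac{5}{2} - \frac{11 \sqrt{6}}{12}\right)\left(- \sqrt{6} - 1\right)^n.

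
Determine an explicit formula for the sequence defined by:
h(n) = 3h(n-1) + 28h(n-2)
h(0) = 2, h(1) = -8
Characteristic equation: x² - 3x - 28 = 0, which factors as (x - (7))(x - (-4)) = 0.
Roots r₁ = 7, r₂ = -4 (distinct).
General solution: h(n) = A·(7)^n + B·(-4)^n.
From h(0) = 2: A + B = 2.
From h(1) = -8: 7A - 4B = -8.
Solving: A = 0, B = 2.
So h(n) = 2 \left(-4\right)^{n}.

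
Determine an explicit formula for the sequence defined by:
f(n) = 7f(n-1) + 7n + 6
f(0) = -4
First-order linear with linear forcing.
Homogeneous solution: f_h(n) = A·(7)^n.
Try particular f_p(n) = pn + q. Substituting:
  pn + q = 7(p(n-1) + q) + 7n + 6.
Matching the n-coefficient: p = 7p + 7 ⇒ p = - \frac{7}{6}.
Matching constants: q = -7p + 7q + 6 ⇒ q = - \frac{85}{36}.
General: f(n) = A·(7)^n - \frac{7 n}{6} - \frac{85}{36}.
Apply f(0) = -4: A - \frac{85}{36} = -4 ⇒ A = - \frac{59}{36}.
So f(n) = - \frac{59 \cdot 7^{n}}{36} - \frac{7 n}{6} - \frac{85}{36}.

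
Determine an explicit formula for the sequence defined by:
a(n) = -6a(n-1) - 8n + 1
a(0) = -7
First-order linear with linear forcing.
Homogeneous solution: a_h(n) = A·(-6)^n.
Try particular a_p(n) = pn + q. Substituting:
  pn + q = -6(p(n-1) + q) - 8n + 1.
Matching the n-coefficient: p = -6p - 8 ⇒ p = - \frac{8}{7}.
Matching constants: q = 6p - 6q + 1 ⇒ q = - \frac{41}{49}.
General: a(n) = A·(-6)^n - \frac{8 n}{7} - \frac{41}{49}.
Apply a(0) = -7: A - \frac{41}{49} = -7 ⇒ A = - \frac{302}{49}.
So a(n) = - \frac{302 \left(-6\right)^{n}}{49} - \frac{8 n}{7} - \frac{41}{49}.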